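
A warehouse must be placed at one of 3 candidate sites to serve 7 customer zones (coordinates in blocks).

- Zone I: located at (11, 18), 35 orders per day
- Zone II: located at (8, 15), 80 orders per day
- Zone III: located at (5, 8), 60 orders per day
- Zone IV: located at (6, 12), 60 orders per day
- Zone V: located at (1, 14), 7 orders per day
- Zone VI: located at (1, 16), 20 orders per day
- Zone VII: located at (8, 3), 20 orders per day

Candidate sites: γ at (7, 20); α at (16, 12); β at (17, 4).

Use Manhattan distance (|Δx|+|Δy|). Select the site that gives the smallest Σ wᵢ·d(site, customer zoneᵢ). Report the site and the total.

Total weighted distance at each candidate:
  γ (7, 20): total = 2714
  α (16, 12): total = 3604
  β (17, 4): total = 5342
Minimum is at γ with total 2714 blocks.

γ, total 2714 blocks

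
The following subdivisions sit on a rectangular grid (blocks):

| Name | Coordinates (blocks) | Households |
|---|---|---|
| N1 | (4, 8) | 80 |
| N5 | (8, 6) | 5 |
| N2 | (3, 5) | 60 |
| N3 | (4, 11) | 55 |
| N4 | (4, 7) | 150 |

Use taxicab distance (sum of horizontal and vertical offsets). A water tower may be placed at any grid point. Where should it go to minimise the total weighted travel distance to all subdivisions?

(4, 7)

Manhattan distance separates: Σwᵢ(|x−xᵢ|+|y−yᵢ|) = Σwᵢ|x−xᵢ| + Σwᵢ|y−yᵢ|, so x and y are optimised independently as 1-D weighted medians.
Total weight W = 350; half = 175.
x-coordinate, sorted with cumulative weight:
  x=3 (N2, w=60) cum 60
  x=4 (N1, w=80) cum 140
  x=4 (N3, w=55) cum 195  ← median
  x=4 (N4, w=150) cum 345
  x=8 (N5, w=5) cum 350
⇒ x* = 4
y-coordinate, sorted with cumulative weight:
  y=5 (N2, w=60) cum 60
  y=6 (N5, w=5) cum 65
  y=7 (N4, w=150) cum 215  ← median
  y=8 (N1, w=80) cum 295
  y=11 (N3, w=55) cum 350
⇒ y* = 7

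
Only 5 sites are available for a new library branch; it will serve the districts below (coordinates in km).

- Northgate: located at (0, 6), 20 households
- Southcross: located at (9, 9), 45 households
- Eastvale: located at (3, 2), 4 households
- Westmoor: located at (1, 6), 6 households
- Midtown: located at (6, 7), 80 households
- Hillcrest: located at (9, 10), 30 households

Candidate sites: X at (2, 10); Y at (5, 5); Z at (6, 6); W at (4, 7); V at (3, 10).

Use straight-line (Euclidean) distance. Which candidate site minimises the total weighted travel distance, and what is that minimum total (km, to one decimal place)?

Z, total 590.9 km

Total weighted distance at each candidate:
  X (2, 10): total = 1074.6
  Y (5, 5): total = 766.7
  Z (6, 6): total = 590.9
  W (4, 7): total = 699.1
  V (3, 10): total = 952.0
Minimum is at Z with total 590.9 km.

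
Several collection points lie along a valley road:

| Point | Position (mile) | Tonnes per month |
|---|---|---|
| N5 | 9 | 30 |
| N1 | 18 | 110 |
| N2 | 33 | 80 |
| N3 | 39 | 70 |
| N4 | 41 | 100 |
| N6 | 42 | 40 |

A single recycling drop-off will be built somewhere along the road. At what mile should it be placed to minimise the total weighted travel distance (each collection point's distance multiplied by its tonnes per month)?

For a sum of weighted absolute distances on a line, the optimum is the weighted median (not the mean). Total weight W = 430; half-weight = 215.
Sort by position and accumulate weight:
  mile 9 (N5, w=30) → cum 30
  mile 18 (N1, w=110) → cum 140
  mile 33 (N2, w=80) → cum 220  ≥ 215 → median here
  mile 39 (N3, w=70) → cum 290
  mile 41 (N4, w=100) → cum 390
  mile 42 (N6, w=40) → cum 430
Optimal location: mile 33.

x = 33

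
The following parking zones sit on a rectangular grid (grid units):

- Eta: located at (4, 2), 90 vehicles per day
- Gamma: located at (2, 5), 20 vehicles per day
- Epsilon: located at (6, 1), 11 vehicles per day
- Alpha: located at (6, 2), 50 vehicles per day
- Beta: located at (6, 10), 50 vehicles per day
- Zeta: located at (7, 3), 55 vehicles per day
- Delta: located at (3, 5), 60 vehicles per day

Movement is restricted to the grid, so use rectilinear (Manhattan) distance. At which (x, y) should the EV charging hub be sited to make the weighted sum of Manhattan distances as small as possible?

Manhattan distance separates: Σwᵢ(|x−xᵢ|+|y−yᵢ|) = Σwᵢ|x−xᵢ| + Σwᵢ|y−yᵢ|, so x and y are optimised independently as 1-D weighted medians.
Total weight W = 336; half = 168.
x-coordinate, sorted with cumulative weight:
  x=2 (Gamma, w=20) cum 20
  x=3 (Delta, w=60) cum 80
  x=4 (Eta, w=90) cum 170  ← median
  x=6 (Epsilon, w=11) cum 181
  x=6 (Alpha, w=50) cum 231
  x=6 (Beta, w=50) cum 281
  x=7 (Zeta, w=55) cum 336
⇒ x* = 4
y-coordinate, sorted with cumulative weight:
  y=1 (Epsilon, w=11) cum 11
  y=2 (Eta, w=90) cum 101
  y=2 (Alpha, w=50) cum 151
  y=3 (Zeta, w=55) cum 206  ← median
  y=5 (Gamma, w=20) cum 226
  y=5 (Delta, w=60) cum 286
  y=10 (Beta, w=50) cum 336
⇒ y* = 3

(4, 3)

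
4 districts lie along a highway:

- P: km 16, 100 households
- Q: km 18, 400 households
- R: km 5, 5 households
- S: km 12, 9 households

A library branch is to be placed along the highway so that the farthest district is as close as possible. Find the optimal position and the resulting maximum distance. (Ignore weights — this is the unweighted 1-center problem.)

The 1-center on a line is the midpoint of the two extreme points: leftmost at 5, rightmost at 18.
Optimal location = (5 + 18)/2 = 11.5; maximum distance = (18 − 5)/2 = 6.5.

location 11.5, max distance 6.5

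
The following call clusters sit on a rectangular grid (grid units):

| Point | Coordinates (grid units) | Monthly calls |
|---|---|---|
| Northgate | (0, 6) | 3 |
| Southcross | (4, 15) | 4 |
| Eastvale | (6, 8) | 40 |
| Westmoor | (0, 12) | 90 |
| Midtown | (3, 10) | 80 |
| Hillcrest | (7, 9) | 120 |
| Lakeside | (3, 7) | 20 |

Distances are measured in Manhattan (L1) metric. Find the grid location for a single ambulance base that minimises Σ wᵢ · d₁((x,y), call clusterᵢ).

(3, 9)

Manhattan distance separates: Σwᵢ(|x−xᵢ|+|y−yᵢ|) = Σwᵢ|x−xᵢ| + Σwᵢ|y−yᵢ|, so x and y are optimised independently as 1-D weighted medians.
Total weight W = 357; half = 178.5.
x-coordinate, sorted with cumulative weight:
  x=0 (Northgate, w=3) cum 3
  x=0 (Westmoor, w=90) cum 93
  x=3 (Midtown, w=80) cum 173
  x=3 (Lakeside, w=20) cum 193  ← median
  x=4 (Southcross, w=4) cum 197
  x=6 (Eastvale, w=40) cum 237
  x=7 (Hillcrest, w=120) cum 357
⇒ x* = 3
y-coordinate, sorted with cumulative weight:
  y=6 (Northgate, w=3) cum 3
  y=7 (Lakeside, w=20) cum 23
  y=8 (Eastvale, w=40) cum 63
  y=9 (Hillcrest, w=120) cum 183  ← median
  y=10 (Midtown, w=80) cum 263
  y=12 (Westmoor, w=90) cum 353
  y=15 (Southcross, w=4) cum 357
⇒ y* = 9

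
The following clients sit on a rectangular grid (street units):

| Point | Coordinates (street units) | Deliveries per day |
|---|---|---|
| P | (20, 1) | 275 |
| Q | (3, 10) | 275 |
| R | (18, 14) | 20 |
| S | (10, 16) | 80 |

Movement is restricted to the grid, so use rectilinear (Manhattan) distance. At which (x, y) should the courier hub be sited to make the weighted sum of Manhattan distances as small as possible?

Manhattan distance separates: Σwᵢ(|x−xᵢ|+|y−yᵢ|) = Σwᵢ|x−xᵢ| + Σwᵢ|y−yᵢ|, so x and y are optimised independently as 1-D weighted medians.
Total weight W = 650; half = 325.
x-coordinate, sorted with cumulative weight:
  x=3 (Q, w=275) cum 275
  x=10 (S, w=80) cum 355  ← median
  x=18 (R, w=20) cum 375
  x=20 (P, w=275) cum 650
⇒ x* = 10
y-coordinate, sorted with cumulative weight:
  y=1 (P, w=275) cum 275
  y=10 (Q, w=275) cum 550  ← median
  y=14 (R, w=20) cum 570
  y=16 (S, w=80) cum 650
⇒ y* = 10

(10, 10)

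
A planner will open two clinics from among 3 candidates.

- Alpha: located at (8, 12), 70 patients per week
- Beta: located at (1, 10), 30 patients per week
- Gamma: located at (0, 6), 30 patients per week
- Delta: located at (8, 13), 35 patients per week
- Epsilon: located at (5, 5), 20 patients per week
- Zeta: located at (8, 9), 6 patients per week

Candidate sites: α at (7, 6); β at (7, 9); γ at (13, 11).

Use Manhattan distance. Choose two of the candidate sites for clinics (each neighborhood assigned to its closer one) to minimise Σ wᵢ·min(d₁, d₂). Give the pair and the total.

Evaluate every pair (each demand assigned to the nearer of the two):
  {α, β}: total = 941
  {β, γ}: total = 1091
  {α, γ}: total = 1259
Best pair: {α, β} with total 941.

{α, β}, total 941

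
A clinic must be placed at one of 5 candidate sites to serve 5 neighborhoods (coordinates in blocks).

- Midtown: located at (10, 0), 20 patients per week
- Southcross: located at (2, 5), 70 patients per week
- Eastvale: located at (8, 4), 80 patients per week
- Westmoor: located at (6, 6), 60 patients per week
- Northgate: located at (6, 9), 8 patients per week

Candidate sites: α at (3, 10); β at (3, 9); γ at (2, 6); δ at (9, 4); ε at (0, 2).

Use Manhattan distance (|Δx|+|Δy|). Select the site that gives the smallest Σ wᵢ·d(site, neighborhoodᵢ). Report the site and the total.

δ, total 1104 blocks

Total weighted distance at each candidate:
  α (3, 10): total = 2092
  β (3, 9): total = 1854
  γ (2, 6): total = 1286
  δ (9, 4): total = 1104
  ε (0, 2): total = 2094
Minimum is at δ with total 1104 blocks.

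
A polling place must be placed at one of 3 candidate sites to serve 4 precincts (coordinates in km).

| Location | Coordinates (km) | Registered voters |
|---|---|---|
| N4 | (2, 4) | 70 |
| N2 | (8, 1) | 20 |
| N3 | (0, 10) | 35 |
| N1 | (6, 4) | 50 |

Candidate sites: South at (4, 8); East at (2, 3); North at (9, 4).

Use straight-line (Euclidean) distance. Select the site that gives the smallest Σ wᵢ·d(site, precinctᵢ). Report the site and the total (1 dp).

Total weighted distance at each candidate:
  South (4, 8): total = 854.4
  East (2, 3): total = 657.5
  North (9, 4): total = 1081.8
Minimum is at East with total 657.5 km.

East, total 657.5 km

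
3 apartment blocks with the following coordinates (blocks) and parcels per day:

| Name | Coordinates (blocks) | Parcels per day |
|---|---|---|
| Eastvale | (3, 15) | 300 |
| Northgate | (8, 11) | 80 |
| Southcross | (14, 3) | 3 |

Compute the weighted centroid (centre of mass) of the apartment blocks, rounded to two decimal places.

The minimiser of Σwᵢ‖p−pᵢ‖² is the weighted centroid p* = (Σwᵢpᵢ)/(Σwᵢ).
Σwᵢ = 383.
Σwᵢxᵢ = 300·3 + 80·8 + 3·14 = 1582.
Σwᵢyᵢ = 300·15 + 80·11 + 3·3 = 5389.
x* = 1582/383 = 4.13, y* = 5389/383 = 14.07.

(4.13, 14.07)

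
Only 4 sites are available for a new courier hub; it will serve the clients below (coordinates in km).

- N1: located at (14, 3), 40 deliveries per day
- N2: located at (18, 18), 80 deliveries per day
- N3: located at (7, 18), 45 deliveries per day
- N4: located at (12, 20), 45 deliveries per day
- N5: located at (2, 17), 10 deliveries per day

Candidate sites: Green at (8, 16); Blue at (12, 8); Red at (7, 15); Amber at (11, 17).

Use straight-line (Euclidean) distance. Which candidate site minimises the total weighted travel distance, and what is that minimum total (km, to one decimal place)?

Total weighted distance at each candidate:
  Green (8, 16): total = 1804.6
  Blue (12, 8): total = 2326.0
  Red (7, 15): total = 1974.9
  Amber (11, 17): total = 1556.2
Minimum is at Amber with total 1556.2 km.

Amber, total 1556.2 km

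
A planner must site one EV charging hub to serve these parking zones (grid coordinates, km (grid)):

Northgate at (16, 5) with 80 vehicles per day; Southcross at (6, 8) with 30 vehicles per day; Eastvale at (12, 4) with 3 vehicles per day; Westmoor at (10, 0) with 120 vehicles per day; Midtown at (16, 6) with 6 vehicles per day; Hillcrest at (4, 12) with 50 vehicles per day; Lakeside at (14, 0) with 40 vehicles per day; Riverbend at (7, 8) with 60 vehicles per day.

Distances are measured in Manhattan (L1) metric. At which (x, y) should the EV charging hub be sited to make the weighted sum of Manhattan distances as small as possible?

Manhattan distance separates: Σwᵢ(|x−xᵢ|+|y−yᵢ|) = Σwᵢ|x−xᵢ| + Σwᵢ|y−yᵢ|, so x and y are optimised independently as 1-D weighted medians.
Total weight W = 389; half = 194.5.
x-coordinate, sorted with cumulative weight:
  x=4 (Hillcrest, w=50) cum 50
  x=6 (Southcross, w=30) cum 80
  x=7 (Riverbend, w=60) cum 140
  x=10 (Westmoor, w=120) cum 260  ← median
  x=12 (Eastvale, w=3) cum 263
  x=14 (Lakeside, w=40) cum 303
  x=16 (Northgate, w=80) cum 383
  x=16 (Midtown, w=6) cum 389
⇒ x* = 10
y-coordinate, sorted with cumulative weight:
  y=0 (Westmoor, w=120) cum 120
  y=0 (Lakeside, w=40) cum 160
  y=4 (Eastvale, w=3) cum 163
  y=5 (Northgate, w=80) cum 243  ← median
  y=6 (Midtown, w=6) cum 249
  y=8 (Southcross, w=30) cum 279
  y=8 (Riverbend, w=60) cum 339
  y=12 (Hillcrest, w=50) cum 389
⇒ y* = 5

(10, 5)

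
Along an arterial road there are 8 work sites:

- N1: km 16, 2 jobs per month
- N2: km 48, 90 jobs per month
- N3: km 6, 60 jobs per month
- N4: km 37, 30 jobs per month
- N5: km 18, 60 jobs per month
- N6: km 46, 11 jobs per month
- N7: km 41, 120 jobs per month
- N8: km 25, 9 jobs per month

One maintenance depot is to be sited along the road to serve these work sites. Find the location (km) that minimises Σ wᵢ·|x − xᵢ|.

For a sum of weighted absolute distances on a line, the optimum is the weighted median (not the mean). Total weight W = 382; half-weight = 191.
Sort by position and accumulate weight:
  km 6 (N3, w=60) → cum 60
  km 16 (N1, w=2) → cum 62
  km 18 (N5, w=60) → cum 122
  km 25 (N8, w=9) → cum 131
  km 37 (N4, w=30) → cum 161
  km 41 (N7, w=120) → cum 281  ≥ 191 → median here
  km 46 (N6, w=11) → cum 292
  km 48 (N2, w=90) → cum 382
Optimal location: km 41.

x = 41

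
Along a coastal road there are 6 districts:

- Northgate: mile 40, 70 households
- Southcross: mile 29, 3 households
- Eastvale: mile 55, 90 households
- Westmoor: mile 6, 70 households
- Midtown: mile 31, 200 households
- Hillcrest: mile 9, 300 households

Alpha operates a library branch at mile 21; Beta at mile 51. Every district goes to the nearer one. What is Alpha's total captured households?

573

The indifferent point is the midpoint (21+51)/2 = 36; districts left of it (closer to Alpha at 21) go to Alpha, those right go to Beta.
  Westmoor at 6 (w=70) → Alpha
  Hillcrest at 9 (w=300) → Alpha
  Southcross at 29 (w=3) → Alpha
  Midtown at 31 (w=200) → Alpha
  Northgate at 40 (w=70) → Beta
  Eastvale at 55 (w=90) → Beta
Alpha captures 573; Beta captures 160.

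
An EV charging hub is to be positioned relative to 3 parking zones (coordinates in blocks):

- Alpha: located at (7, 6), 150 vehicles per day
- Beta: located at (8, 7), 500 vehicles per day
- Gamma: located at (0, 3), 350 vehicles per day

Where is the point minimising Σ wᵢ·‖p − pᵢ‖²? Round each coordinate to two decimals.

(5.05, 5.45)

The minimiser of Σwᵢ‖p−pᵢ‖² is the weighted centroid p* = (Σwᵢpᵢ)/(Σwᵢ).
Σwᵢ = 1000.
Σwᵢxᵢ = 150·7 + 500·8 + 350·0 = 5050.
Σwᵢyᵢ = 150·6 + 500·7 + 350·3 = 5450.
x* = 5050/1000 = 5.05, y* = 5450/1000 = 5.45.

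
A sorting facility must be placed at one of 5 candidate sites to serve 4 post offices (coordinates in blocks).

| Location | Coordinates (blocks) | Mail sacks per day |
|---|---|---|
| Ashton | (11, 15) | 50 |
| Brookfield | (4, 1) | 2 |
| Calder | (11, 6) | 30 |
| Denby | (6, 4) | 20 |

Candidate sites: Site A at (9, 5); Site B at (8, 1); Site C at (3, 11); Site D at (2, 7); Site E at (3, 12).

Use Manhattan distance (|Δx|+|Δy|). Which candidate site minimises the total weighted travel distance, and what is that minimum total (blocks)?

Total weighted distance at each candidate:
  Site A (9, 5): total = 788
  Site B (8, 1): total = 1198
  Site C (3, 11): total = 1212
  Site D (2, 7): total = 1306
  Site E (3, 12): total = 1214
Minimum is at Site A with total 788 blocks.

Site A, total 788 blocks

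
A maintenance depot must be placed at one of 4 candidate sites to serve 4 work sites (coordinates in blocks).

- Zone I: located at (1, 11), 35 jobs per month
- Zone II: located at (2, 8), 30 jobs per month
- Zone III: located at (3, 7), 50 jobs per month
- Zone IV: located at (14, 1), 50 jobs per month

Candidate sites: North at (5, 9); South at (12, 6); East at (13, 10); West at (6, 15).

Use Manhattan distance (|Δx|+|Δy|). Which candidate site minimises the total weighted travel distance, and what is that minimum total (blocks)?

North, total 1380 blocks

Total weighted distance at each candidate:
  North (5, 9): total = 1380
  South (12, 6): total = 1770
  East (13, 10): total = 1995
  West (6, 15): total = 2295
Minimum is at North with total 1380 blocks.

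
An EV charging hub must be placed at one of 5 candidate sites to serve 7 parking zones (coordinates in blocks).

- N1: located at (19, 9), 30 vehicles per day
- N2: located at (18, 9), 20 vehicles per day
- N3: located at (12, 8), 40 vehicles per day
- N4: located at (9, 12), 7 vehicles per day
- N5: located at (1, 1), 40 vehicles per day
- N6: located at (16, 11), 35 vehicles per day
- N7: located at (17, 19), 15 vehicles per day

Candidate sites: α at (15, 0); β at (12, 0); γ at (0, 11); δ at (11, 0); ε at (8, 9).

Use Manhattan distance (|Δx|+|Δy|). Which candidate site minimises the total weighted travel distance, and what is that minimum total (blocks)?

ε, total 1993 blocks

Total weighted distance at each candidate:
  α (15, 0): total = 2531
  β (12, 0): total = 2570
  γ (0, 11): total = 3075
  δ (11, 0): total = 2663
  ε (8, 9): total = 1993
Minimum is at ε with total 1993 blocks.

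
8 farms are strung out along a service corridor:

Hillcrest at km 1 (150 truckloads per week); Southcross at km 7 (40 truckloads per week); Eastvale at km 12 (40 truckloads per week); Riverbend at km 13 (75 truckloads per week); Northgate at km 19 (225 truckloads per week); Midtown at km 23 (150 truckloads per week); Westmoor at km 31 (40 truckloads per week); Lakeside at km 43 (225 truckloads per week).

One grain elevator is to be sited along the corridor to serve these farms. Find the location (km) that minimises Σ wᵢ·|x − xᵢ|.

For a sum of weighted absolute distances on a line, the optimum is the weighted median (not the mean). Total weight W = 945; half-weight = 472.5.
Sort by position and accumulate weight:
  km 1 (Hillcrest, w=150) → cum 150
  km 7 (Southcross, w=40) → cum 190
  km 12 (Eastvale, w=40) → cum 230
  km 13 (Riverbend, w=75) → cum 305
  km 19 (Northgate, w=225) → cum 530  ≥ 472.5 → median here
  km 23 (Midtown, w=150) → cum 680
  km 31 (Westmoor, w=40) → cum 720
  km 43 (Lakeside, w=225) → cum 945
Optimal location: km 19.

x = 19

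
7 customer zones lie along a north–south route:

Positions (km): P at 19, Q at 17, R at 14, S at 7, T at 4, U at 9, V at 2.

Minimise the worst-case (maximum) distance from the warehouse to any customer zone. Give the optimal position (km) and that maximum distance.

location 10.5, max distance 8.5

The 1-center on a line is the midpoint of the two extreme points: leftmost at 2, rightmost at 19.
Optimal location = (2 + 19)/2 = 10.5; maximum distance = (19 − 2)/2 = 8.5.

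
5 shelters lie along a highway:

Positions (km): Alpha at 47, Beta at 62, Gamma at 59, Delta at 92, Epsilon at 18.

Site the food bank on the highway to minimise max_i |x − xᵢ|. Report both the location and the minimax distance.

location 55, max distance 37

The 1-center on a line is the midpoint of the two extreme points: leftmost at 18, rightmost at 92.
Optimal location = (18 + 92)/2 = 55; maximum distance = (92 − 18)/2 = 37.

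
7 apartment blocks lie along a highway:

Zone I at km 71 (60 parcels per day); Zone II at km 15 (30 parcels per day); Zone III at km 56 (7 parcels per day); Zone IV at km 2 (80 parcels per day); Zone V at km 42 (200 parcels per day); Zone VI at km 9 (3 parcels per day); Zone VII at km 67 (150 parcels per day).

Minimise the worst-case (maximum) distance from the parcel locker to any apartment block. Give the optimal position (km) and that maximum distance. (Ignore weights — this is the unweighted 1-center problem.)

location 36.5, max distance 34.5

The 1-center on a line is the midpoint of the two extreme points: leftmost at 2, rightmost at 71.
Optimal location = (2 + 71)/2 = 36.5; maximum distance = (71 − 2)/2 = 34.5.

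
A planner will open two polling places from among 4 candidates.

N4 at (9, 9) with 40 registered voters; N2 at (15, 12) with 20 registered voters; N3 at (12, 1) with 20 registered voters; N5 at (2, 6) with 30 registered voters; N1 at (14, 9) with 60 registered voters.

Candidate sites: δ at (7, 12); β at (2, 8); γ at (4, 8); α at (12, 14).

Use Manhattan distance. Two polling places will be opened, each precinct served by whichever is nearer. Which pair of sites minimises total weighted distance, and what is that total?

Evaluate every pair (each demand assigned to the nearer of the two):
  {γ, α}: total = 1140
  {β, α}: total = 1160
  {δ, α}: total = 1310
  {δ, β}: total = 1340
  {δ, γ}: total = 1380
  {β, γ}: total = 1560
Best pair: {γ, α} with total 1140.

{γ, α}, total 1140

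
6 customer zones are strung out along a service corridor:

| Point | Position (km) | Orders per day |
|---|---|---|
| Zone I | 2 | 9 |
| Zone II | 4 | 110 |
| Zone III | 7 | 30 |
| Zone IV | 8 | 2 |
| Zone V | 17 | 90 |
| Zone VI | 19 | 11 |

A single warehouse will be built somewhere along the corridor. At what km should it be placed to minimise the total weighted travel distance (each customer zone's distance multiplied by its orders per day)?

For a sum of weighted absolute distances on a line, the optimum is the weighted median (not the mean). Total weight W = 252; half-weight = 126.
Sort by position and accumulate weight:
  km 2 (Zone I, w=9) → cum 9
  km 4 (Zone II, w=110) → cum 119
  km 7 (Zone III, w=30) → cum 149  ≥ 126 → median here
  km 8 (Zone IV, w=2) → cum 151
  km 17 (Zone V, w=90) → cum 241
  km 19 (Zone VI, w=11) → cum 252
Optimal location: km 7.

x = 7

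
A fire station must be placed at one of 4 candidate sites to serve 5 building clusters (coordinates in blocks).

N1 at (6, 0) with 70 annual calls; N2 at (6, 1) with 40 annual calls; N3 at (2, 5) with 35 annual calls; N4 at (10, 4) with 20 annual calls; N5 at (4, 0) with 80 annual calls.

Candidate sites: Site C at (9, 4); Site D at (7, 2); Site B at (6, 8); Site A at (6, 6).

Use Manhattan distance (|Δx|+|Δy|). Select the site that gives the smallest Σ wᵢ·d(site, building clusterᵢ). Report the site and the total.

Site D, total 1070 blocks

Total weighted distance at each candidate:
  Site C (9, 4): total = 1750
  Site D (7, 2): total = 1070
  Site B (6, 8): total = 2045
  Site A (6, 6): total = 1555
Minimum is at Site D with total 1070 blocks.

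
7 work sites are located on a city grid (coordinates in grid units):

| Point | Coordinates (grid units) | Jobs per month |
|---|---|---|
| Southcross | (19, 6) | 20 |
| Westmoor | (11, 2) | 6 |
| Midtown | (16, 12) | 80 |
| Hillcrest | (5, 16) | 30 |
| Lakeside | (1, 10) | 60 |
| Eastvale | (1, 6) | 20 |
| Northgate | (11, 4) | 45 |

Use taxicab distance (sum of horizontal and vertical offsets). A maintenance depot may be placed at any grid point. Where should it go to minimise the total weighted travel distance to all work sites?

Manhattan distance separates: Σwᵢ(|x−xᵢ|+|y−yᵢ|) = Σwᵢ|x−xᵢ| + Σwᵢ|y−yᵢ|, so x and y are optimised independently as 1-D weighted medians.
Total weight W = 261; half = 130.5.
x-coordinate, sorted with cumulative weight:
  x=1 (Lakeside, w=60) cum 60
  x=1 (Eastvale, w=20) cum 80
  x=5 (Hillcrest, w=30) cum 110
  x=11 (Westmoor, w=6) cum 116
  x=11 (Northgate, w=45) cum 161  ← median
  x=16 (Midtown, w=80) cum 241
  x=19 (Southcross, w=20) cum 261
⇒ x* = 11
y-coordinate, sorted with cumulative weight:
  y=2 (Westmoor, w=6) cum 6
  y=4 (Northgate, w=45) cum 51
  y=6 (Southcross, w=20) cum 71
  y=6 (Eastvale, w=20) cum 91
  y=10 (Lakeside, w=60) cum 151  ← median
  y=12 (Midtown, w=80) cum 231
  y=16 (Hillcrest, w=30) cum 261
⇒ y* = 10

(11, 10)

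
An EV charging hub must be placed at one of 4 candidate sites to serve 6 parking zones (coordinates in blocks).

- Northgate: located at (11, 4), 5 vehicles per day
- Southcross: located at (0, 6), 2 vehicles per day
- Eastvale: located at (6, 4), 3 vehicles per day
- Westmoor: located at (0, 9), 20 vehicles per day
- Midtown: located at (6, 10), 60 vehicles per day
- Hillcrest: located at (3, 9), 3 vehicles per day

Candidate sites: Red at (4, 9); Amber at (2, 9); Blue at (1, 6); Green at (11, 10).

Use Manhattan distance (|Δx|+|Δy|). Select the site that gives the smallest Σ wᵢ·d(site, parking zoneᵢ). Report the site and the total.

Total weighted distance at each candidate:
  Red (4, 9): total = 358
  Amber (2, 9): total = 450
  Blue (1, 6): total = 718
  Green (11, 10): total = 660
Minimum is at Red with total 358 blocks.

Red, total 358 blocks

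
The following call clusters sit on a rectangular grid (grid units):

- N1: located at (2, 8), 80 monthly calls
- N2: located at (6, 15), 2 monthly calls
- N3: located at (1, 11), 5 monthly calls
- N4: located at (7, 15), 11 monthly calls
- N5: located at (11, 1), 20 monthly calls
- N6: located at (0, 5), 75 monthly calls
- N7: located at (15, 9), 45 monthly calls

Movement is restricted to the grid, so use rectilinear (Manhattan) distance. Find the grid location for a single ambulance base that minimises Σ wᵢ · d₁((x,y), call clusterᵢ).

(2, 8)

Manhattan distance separates: Σwᵢ(|x−xᵢ|+|y−yᵢ|) = Σwᵢ|x−xᵢ| + Σwᵢ|y−yᵢ|, so x and y are optimised independently as 1-D weighted medians.
Total weight W = 238; half = 119.
x-coordinate, sorted with cumulative weight:
  x=0 (N6, w=75) cum 75
  x=1 (N3, w=5) cum 80
  x=2 (N1, w=80) cum 160  ← median
  x=6 (N2, w=2) cum 162
  x=7 (N4, w=11) cum 173
  x=11 (N5, w=20) cum 193
  x=15 (N7, w=45) cum 238
⇒ x* = 2
y-coordinate, sorted with cumulative weight:
  y=1 (N5, w=20) cum 20
  y=5 (N6, w=75) cum 95
  y=8 (N1, w=80) cum 175  ← median
  y=9 (N7, w=45) cum 220
  y=11 (N3, w=5) cum 225
  y=15 (N2, w=2) cum 227
  y=15 (N4, w=11) cum 238
⇒ y* = 8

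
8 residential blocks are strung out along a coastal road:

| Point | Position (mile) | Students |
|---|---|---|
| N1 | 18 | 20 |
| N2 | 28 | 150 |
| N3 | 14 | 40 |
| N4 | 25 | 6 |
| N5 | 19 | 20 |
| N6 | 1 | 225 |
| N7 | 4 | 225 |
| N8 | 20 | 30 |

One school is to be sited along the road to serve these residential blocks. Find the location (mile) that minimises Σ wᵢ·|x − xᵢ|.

For a sum of weighted absolute distances on a line, the optimum is the weighted median (not the mean). Total weight W = 716; half-weight = 358.
Sort by position and accumulate weight:
  mile 1 (N6, w=225) → cum 225
  mile 4 (N7, w=225) → cum 450  ≥ 358 → median here
  mile 14 (N3, w=40) → cum 490
  mile 18 (N1, w=20) → cum 510
  mile 19 (N5, w=20) → cum 530
  mile 20 (N8, w=30) → cum 560
  mile 25 (N4, w=6) → cum 566
  mile 28 (N2, w=150) → cum 716
Optimal location: mile 4.

x = 4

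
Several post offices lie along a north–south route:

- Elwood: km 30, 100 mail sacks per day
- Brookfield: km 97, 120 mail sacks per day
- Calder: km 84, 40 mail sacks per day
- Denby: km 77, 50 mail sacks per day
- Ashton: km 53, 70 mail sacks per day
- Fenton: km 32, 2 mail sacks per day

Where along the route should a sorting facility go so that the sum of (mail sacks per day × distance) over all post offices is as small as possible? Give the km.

x = 77

For a sum of weighted absolute distances on a line, the optimum is the weighted median (not the mean). Total weight W = 382; half-weight = 191.
Sort by position and accumulate weight:
  km 30 (Elwood, w=100) → cum 100
  km 32 (Fenton, w=2) → cum 102
  km 53 (Ashton, w=70) → cum 172
  km 77 (Denby, w=50) → cum 222  ≥ 191 → median here
  km 84 (Calder, w=40) → cum 262
  km 97 (Brookfield, w=120) → cum 382
Optimal location: km 77.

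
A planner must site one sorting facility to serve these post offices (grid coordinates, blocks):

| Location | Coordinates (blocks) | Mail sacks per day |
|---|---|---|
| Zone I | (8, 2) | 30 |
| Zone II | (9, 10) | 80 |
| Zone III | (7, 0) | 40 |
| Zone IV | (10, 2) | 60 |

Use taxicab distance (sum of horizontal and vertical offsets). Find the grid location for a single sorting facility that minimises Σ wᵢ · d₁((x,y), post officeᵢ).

Manhattan distance separates: Σwᵢ(|x−xᵢ|+|y−yᵢ|) = Σwᵢ|x−xᵢ| + Σwᵢ|y−yᵢ|, so x and y are optimised independently as 1-D weighted medians.
Total weight W = 210; half = 105.
x-coordinate, sorted with cumulative weight:
  x=7 (Zone III, w=40) cum 40
  x=8 (Zone I, w=30) cum 70
  x=9 (Zone II, w=80) cum 150  ← median
  x=10 (Zone IV, w=60) cum 210
⇒ x* = 9
y-coordinate, sorted with cumulative weight:
  y=0 (Zone III, w=40) cum 40
  y=2 (Zone I, w=30) cum 70
  y=2 (Zone IV, w=60) cum 130  ← median
  y=10 (Zone II, w=80) cum 210
⇒ y* = 2

(9, 2)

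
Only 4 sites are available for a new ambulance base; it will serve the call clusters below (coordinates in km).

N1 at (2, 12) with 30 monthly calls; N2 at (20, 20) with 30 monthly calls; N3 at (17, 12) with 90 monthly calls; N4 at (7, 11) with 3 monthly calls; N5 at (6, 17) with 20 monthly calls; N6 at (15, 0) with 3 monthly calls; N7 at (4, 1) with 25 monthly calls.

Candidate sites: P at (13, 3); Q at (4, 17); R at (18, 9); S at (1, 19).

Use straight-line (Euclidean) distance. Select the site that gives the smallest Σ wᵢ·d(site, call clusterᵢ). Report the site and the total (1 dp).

Total weighted distance at each candidate:
  P (13, 3): total = 2448.7
  Q (4, 17): total = 2424.3
  R (18, 9): total = 1861.9
  S (1, 19): total = 3019.4
Minimum is at R with total 1861.9 km.

R, total 1861.9 km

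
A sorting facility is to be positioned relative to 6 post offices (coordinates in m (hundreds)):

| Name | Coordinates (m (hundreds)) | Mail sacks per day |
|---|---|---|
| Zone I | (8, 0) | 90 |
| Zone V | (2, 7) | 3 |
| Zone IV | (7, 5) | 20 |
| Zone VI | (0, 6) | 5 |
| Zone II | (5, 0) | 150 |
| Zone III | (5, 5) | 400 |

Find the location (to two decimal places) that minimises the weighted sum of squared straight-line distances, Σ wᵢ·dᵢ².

(5.41, 3.22)

The minimiser of Σwᵢ‖p−pᵢ‖² is the weighted centroid p* = (Σwᵢpᵢ)/(Σwᵢ).
Σwᵢ = 668.
Σwᵢxᵢ = 90·8 + 3·2 + 20·7 + 5·0 + 150·5 + 400·5 = 3616.
Σwᵢyᵢ = 90·0 + 3·7 + 20·5 + 5·6 + 150·0 + 400·5 = 2151.
x* = 3616/668 = 5.41, y* = 2151/668 = 3.22.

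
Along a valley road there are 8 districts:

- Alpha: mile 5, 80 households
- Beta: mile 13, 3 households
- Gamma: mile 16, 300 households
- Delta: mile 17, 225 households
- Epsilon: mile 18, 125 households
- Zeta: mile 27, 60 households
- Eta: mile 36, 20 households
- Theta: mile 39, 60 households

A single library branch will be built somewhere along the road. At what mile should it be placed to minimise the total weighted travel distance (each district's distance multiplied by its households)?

For a sum of weighted absolute distances on a line, the optimum is the weighted median (not the mean). Total weight W = 873; half-weight = 436.5.
Sort by position and accumulate weight:
  mile 5 (Alpha, w=80) → cum 80
  mile 13 (Beta, w=3) → cum 83
  mile 16 (Gamma, w=300) → cum 383
  mile 17 (Delta, w=225) → cum 608  ≥ 436.5 → median here
  mile 18 (Epsilon, w=125) → cum 733
  mile 27 (Zeta, w=60) → cum 793
  mile 36 (Eta, w=20) → cum 813
  mile 39 (Theta, w=60) → cum 873
Optimal location: mile 17.

x = 17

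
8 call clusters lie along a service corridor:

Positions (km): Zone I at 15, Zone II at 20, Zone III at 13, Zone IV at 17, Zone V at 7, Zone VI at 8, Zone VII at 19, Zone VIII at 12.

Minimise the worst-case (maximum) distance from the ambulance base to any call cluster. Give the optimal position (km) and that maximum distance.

The 1-center on a line is the midpoint of the two extreme points: leftmost at 7, rightmost at 20.
Optimal location = (7 + 20)/2 = 13.5; maximum distance = (20 − 7)/2 = 6.5.

location 13.5, max distance 6.5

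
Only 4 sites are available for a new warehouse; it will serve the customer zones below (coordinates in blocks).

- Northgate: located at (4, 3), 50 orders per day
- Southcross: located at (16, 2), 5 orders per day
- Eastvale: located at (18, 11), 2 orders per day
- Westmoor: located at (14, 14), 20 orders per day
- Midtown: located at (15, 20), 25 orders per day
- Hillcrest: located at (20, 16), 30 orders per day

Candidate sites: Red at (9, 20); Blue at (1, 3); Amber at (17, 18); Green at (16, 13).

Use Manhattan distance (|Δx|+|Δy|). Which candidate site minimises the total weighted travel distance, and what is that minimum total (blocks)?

Total weighted distance at each candidate:
  Red (9, 20): total = 2081
  Blue (1, 3): total = 2495
  Amber (17, 18): total = 1891
  Green (16, 13): total = 1633
Minimum is at Green with total 1633 blocks.

Green, total 1633 blocks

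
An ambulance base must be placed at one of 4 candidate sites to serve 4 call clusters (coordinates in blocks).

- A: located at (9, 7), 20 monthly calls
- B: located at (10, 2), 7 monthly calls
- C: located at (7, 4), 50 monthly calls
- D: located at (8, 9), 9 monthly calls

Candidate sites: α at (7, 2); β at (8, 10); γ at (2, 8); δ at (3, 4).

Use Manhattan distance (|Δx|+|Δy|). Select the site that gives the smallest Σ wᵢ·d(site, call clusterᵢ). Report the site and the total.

α, total 333 blocks

Total weighted distance at each candidate:
  α (7, 2): total = 333
  β (8, 10): total = 509
  γ (2, 8): total = 771
  δ (3, 4): total = 533
Minimum is at α with total 333 blocks.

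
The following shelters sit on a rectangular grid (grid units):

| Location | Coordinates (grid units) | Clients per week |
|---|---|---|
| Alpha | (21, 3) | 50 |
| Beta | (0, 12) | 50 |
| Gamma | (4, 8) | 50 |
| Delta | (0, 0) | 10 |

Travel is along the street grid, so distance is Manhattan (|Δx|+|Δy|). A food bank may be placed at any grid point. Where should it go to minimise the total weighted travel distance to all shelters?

(4, 8)

Manhattan distance separates: Σwᵢ(|x−xᵢ|+|y−yᵢ|) = Σwᵢ|x−xᵢ| + Σwᵢ|y−yᵢ|, so x and y are optimised independently as 1-D weighted medians.
Total weight W = 160; half = 80.
x-coordinate, sorted with cumulative weight:
  x=0 (Beta, w=50) cum 50
  x=0 (Delta, w=10) cum 60
  x=4 (Gamma, w=50) cum 110  ← median
  x=21 (Alpha, w=50) cum 160
⇒ x* = 4
y-coordinate, sorted with cumulative weight:
  y=0 (Delta, w=10) cum 10
  y=3 (Alpha, w=50) cum 60
  y=8 (Gamma, w=50) cum 110  ← median
  y=12 (Beta, w=50) cum 160
⇒ y* = 8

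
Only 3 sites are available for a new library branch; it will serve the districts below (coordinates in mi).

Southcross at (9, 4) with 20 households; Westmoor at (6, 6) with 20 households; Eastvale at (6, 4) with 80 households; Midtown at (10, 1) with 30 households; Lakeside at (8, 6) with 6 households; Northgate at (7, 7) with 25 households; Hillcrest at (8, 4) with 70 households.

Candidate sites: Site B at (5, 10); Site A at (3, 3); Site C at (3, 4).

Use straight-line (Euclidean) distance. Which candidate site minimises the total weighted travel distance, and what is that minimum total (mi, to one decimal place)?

Site C, total 1167.9 mi

Total weighted distance at each candidate:
  Site B (5, 10): total = 1611.9
  Site A (3, 3): total = 1211.2
  Site C (3, 4): total = 1167.9
Minimum is at Site C with total 1167.9 mi.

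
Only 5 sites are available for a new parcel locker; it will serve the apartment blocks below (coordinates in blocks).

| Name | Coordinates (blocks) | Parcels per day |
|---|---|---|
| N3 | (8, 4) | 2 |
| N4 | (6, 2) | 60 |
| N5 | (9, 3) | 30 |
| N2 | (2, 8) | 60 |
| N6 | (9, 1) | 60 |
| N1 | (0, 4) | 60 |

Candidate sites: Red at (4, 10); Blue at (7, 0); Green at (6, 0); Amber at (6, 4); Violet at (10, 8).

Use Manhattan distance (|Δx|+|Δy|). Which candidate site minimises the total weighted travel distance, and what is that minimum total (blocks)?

Amber, total 1444 blocks

Total weighted distance at each candidate:
  Red (4, 10): total = 2660
  Blue (7, 0): total = 1960
  Green (6, 0): total = 1872
  Amber (6, 4): total = 1444
  Violet (10, 8): total = 2592
Minimum is at Amber with total 1444 blocks.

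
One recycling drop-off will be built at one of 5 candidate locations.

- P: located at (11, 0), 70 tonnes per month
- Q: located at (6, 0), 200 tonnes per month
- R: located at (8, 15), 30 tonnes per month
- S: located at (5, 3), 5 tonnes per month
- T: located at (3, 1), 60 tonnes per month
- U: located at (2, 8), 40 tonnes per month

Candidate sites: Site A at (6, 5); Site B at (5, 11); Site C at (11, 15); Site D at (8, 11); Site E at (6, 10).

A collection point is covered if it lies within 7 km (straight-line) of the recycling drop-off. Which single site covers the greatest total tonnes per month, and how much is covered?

Coverage radius r = 7 km; a point is covered iff (Δx)²+(Δy)² ≤ 7² = 49.
  Site A (6, 5): covers {Q, S, T, U} → 305
  Site B (5, 11): covers {R, U} → 70
  Site C (11, 15): covers {R} → 30
  Site D (8, 11): covers {R, U} → 70
  Site E (6, 10): covers {R, U} → 70
Maximum coverage at Site A: 305 tonnes per month.

Site A, covering 305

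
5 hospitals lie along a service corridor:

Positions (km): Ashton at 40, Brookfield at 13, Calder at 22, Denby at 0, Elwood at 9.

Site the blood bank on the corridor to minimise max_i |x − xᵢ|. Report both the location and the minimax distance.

The 1-center on a line is the midpoint of the two extreme points: leftmost at 0, rightmost at 40.
Optimal location = (0 + 40)/2 = 20; maximum distance = (40 − 0)/2 = 20.

location 20, max distance 20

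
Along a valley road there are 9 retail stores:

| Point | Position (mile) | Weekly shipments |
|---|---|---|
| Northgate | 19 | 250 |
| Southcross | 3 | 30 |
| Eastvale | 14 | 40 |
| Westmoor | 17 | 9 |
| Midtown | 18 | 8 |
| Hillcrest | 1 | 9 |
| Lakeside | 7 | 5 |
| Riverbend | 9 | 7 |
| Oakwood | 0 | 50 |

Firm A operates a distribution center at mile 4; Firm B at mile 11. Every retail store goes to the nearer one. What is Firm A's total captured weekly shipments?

94

The indifferent point is the midpoint (4+11)/2 = 7.5; retail stores left of it (closer to Firm A at 4) go to Firm A, those right go to Firm B.
  Oakwood at 0 (w=50) → Firm A
  Hillcrest at 1 (w=9) → Firm A
  Southcross at 3 (w=30) → Firm A
  Lakeside at 7 (w=5) → Firm A
  Riverbend at 9 (w=7) → Firm B
  Eastvale at 14 (w=40) → Firm B
  Westmoor at 17 (w=9) → Firm B
  Midtown at 18 (w=8) → Firm B
  Northgate at 19 (w=250) → Firm B
Firm A captures 94; Firm B captures 314.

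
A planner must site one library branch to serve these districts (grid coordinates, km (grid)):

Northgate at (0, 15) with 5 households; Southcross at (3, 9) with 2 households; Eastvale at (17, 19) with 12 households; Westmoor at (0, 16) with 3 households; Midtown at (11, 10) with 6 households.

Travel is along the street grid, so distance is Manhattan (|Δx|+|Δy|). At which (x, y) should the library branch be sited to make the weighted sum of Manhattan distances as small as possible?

Manhattan distance separates: Σwᵢ(|x−xᵢ|+|y−yᵢ|) = Σwᵢ|x−xᵢ| + Σwᵢ|y−yᵢ|, so x and y are optimised independently as 1-D weighted medians.
Total weight W = 28; half = 14.
x-coordinate, sorted with cumulative weight:
  x=0 (Northgate, w=5) cum 5
  x=0 (Westmoor, w=3) cum 8
  x=3 (Southcross, w=2) cum 10
  x=11 (Midtown, w=6) cum 16  ← median
  x=17 (Eastvale, w=12) cum 28
⇒ x* = 11
y-coordinate, sorted with cumulative weight:
  y=9 (Southcross, w=2) cum 2
  y=10 (Midtown, w=6) cum 8
  y=15 (Northgate, w=5) cum 13
  y=16 (Westmoor, w=3) cum 16  ← median
  y=19 (Eastvale, w=12) cum 28
⇒ y* = 16

(11, 16)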